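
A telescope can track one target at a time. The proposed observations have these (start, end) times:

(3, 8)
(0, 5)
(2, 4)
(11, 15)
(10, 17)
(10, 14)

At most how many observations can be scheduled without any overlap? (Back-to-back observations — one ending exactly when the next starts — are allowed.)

Sort by end time and greedily take each interval whose start is ≥ the last chosen end.
By end time: (2,4), (0,5), (3,8), (10,14), (11,15), (10,17).
Pick (2,4); next start ≥ 4 → (10,14).
Selected 2 observations.

2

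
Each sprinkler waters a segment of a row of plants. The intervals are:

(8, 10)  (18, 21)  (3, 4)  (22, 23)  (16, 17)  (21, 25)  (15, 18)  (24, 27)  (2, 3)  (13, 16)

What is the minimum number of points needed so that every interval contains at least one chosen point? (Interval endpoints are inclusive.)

Sort by right endpoint; whenever an interval is uncovered, place a point at its right end.
Sorted: [2,3] [3,4] [8,10] [13,16] [16,17] [15,18] [18,21] [22,23] [21,25] [24,27]
{[2,3],[3,4]} hit by 3; {[8,10]} hit by 10; {[13,16],[16,17],[15,18]} hit by 16; {[18,21]} hit by 21; {[22,23],[21,25]} hit by 23; {[24,27]} hit by 27.
Points: 3, 10, 16, 21, 23, 27 (6 total).

6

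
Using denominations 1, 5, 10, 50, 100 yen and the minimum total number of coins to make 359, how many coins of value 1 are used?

4

359 = 3×100 + 1×50 + 1×5 + 4×1
Count of 1: 4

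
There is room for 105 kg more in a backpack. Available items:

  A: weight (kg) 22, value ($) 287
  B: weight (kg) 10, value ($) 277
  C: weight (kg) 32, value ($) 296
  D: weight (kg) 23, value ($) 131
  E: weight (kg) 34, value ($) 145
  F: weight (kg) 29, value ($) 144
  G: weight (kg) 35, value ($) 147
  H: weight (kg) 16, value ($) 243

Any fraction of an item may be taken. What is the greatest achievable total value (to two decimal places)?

Greedy by value/weight ratio, highest first.
Order: B (277/10=27.70) > H (243/16=15.19) > A (287/22=13.05) > C (296/32=9.25) > D (131/23=5.70) > F (144/29=4.97) > E (145/34=4.26) > G (147/35=4.20)
Fill: take B (10 @ 277) → take H (16 @ 243) → take A (22 @ 287) → take C (32 @ 296) → take D (23 @ 131) → take 2/29 of F → 9.93; 105/105 used.
Total value = 1243.93

1243.93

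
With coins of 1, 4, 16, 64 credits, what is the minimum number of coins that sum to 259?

7

Use the largest denomination that fits, subtract, and repeat.
259 − 4×64→3 − 3×1→0
Total coins = 4 + 3 = 7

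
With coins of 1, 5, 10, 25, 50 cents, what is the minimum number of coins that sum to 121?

5

121 − 2×50→21 − 2×10→1 − 1×1→0
Total coins = 2 + 2 + 1 = 5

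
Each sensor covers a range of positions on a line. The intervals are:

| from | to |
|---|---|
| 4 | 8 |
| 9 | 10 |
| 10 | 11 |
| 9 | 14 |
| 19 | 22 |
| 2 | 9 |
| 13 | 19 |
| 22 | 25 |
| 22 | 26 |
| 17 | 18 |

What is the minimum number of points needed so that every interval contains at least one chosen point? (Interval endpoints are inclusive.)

Process intervals by earliest right end; each time one isn't hit yet, stab at its right endpoint.
By right end: [4,8]  [2,9]  [9,10]  [10,11]  [9,14]  [17,18]  [13,19]  [19,22]  [22,25]  [22,26]
[4,8] uncovered → point at 8; [9,10] uncovered → point at 10; [17,18] uncovered → point at 18; [19,22] uncovered → point at 22.
Points: 8, 10, 18, 22 (4 total).

4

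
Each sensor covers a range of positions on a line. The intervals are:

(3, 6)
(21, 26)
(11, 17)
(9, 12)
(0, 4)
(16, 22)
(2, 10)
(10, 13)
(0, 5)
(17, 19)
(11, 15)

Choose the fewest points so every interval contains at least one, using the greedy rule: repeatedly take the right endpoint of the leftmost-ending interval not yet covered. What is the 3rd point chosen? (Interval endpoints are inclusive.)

Process intervals by earliest right end; each time one isn't hit yet, stab at its right endpoint.
Sorted: [0,4] [0,5] [3,6] [2,10] [9,12] [10,13] [11,15] [11,17] [17,19] [16,22] [21,26]
{[0,4],[0,5],[3,6],[2,10]} hit by 4; {[9,12],[10,13],[11,15],[11,17]} hit by 12; {[17,19],[16,22]} hit by 19; {[21,26]} hit by 26.
Points: 4, 12, 19, 26 (4 total).

19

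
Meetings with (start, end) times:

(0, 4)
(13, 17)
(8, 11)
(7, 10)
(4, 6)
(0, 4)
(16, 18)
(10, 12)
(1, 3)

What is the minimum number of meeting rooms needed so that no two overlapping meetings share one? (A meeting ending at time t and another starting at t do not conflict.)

The answer is the maximum number of intervals overlapping at any instant.
starts: [0, 0, 1, 4, 7, 8, 10, 13, 16]
ends:   [3, 4, 4, 6, 10, 11, 12, 17, 18]
s0→1 s0→2 s1→3  — peak 3.

3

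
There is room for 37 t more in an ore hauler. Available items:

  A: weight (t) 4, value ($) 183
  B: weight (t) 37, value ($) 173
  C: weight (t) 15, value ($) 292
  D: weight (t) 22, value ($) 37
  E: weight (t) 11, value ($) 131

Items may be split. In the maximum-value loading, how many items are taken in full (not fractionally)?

Order: A (183/4=45.75) > C (292/15=19.47) > E (131/11=11.91) > B (173/37=4.68) > D (37/22=1.68)
Fill: take A (4 @ 183) → take C (15 @ 292) → take E (11 @ 131) → take 7/37 of B → 32.73; 37/37 used.
3 item(s) taken whole; one partial (take 7/37 of B).

3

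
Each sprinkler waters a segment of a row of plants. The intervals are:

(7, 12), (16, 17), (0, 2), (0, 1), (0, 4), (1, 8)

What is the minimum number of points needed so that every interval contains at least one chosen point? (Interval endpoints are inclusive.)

3

Process intervals by earliest right end; each time one isn't hit yet, stab at its right endpoint.
Sorted: [0,1] [0,2] [0,4] [1,8] [7,12] [16,17]
{[0,1],[0,2],[0,4],[1,8]} hit by 1; {[7,12]} hit by 12; {[16,17]} hit by 17.
Points: 1, 12, 17 (3 total).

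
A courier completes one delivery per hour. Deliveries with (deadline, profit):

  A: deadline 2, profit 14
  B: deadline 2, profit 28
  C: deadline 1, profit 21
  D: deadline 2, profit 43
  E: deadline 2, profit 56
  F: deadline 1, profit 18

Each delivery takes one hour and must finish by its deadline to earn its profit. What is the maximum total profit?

Profit order: E=56 D=43 B=28 C=21 F=18 A=14
Assign: E→slot 2, D→slot 1, B skipped, C skipped, F skipped, A skipped.
Slots: [1:D] [2:E]
Profit = 43 + 56 = 99

99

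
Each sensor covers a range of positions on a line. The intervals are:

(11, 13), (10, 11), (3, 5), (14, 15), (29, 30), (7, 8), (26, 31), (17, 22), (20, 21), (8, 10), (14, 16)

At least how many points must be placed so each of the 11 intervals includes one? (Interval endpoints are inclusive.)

Sort by right endpoint; whenever an interval is uncovered, place a point at its right end.
Sorted: [3,5] [7,8] [8,10] [10,11] [11,13] [14,15] [14,16] [20,21] [17,22] [29,30] [26,31]
{[3,5]} hit by 5; {[7,8],[8,10]} hit by 8; {[10,11],[11,13]} hit by 11; {[14,15],[14,16]} hit by 15; {[20,21],[17,22]} hit by 21; {[29,30],[26,31]} hit by 30.
Points: 5, 8, 11, 15, 21, 30 (6 total).

6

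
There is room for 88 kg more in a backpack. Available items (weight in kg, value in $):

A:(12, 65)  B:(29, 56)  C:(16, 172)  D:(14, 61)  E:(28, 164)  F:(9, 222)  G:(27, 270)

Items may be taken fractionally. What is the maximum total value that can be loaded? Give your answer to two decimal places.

871.33

Sort by value per unit weight and fill in that order.
Ratios (sorted): F 24.67, C 10.75, G 10.00, E 5.86, A 5.42, D 4.36, B 1.93
take F (9 @ 222); take C (16 @ 172); take G (27 @ 270); take E (28 @ 164); take 8/12 of A → 43.33. Capacity used 88/88.
Total value = 871.33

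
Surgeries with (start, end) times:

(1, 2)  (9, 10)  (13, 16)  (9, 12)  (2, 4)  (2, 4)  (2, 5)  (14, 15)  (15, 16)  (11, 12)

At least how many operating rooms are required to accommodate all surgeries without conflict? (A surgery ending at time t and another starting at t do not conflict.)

3

starts: [1, 2, 2, 2, 9, 9, 11, 13, 14, 15]
ends:   [2, 4, 4, 5, 10, 12, 12, 15, 16, 16]
s1→1 e2→0 s2→1 s2→2 s2→3  — peak 3.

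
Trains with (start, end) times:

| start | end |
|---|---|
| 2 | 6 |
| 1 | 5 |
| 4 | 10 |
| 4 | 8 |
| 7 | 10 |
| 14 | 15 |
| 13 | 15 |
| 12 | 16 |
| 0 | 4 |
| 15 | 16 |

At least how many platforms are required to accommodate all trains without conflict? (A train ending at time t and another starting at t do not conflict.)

starts: [0, 1, 2, 4, 4, 7, 12, 13, 14, 15]
ends:   [4, 5, 6, 8, 10, 10, 15, 15, 16, 16]
s0→1 s1→2 s2→3 e4→2 s4→3 s4→4  — peak 4.

4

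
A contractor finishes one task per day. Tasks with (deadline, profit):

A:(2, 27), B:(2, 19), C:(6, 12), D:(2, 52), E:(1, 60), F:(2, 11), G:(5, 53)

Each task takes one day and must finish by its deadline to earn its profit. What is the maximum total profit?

177

By profit: E(d1,60), G(d5,53), D(d2,52), A(d2,27), B(d2,19), C(d6,12), F(d2,11)
E→slot 1; G→slot 5; D→slot 2; A skipped; B skipped; C→slot 6; F skipped.
Profit = 60 + 52 + 53 + 12 = 177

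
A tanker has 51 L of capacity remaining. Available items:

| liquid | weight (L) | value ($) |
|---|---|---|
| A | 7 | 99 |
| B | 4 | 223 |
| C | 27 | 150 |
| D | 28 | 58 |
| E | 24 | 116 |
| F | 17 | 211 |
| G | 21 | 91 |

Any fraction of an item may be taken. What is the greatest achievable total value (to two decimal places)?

Sort by value per unit weight and fill in that order.
Order: B (223/4=55.75) > A (99/7=14.14) > F (211/17=12.41) > C (150/27=5.56) > E (116/24=4.83) > G (91/21=4.33) > D (58/28=2.07)
Fill: take B (4 @ 223) → take A (7 @ 99) → take F (17 @ 211) → take 23/27 of C → 127.78; 51/51 used.
Total value = 660.78

660.78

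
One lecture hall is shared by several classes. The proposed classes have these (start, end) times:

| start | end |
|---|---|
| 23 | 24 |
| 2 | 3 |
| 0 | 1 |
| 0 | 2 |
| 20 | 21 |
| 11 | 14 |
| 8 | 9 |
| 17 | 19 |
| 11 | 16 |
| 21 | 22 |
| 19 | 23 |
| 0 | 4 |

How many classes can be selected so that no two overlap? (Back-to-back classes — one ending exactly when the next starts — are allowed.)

Order by finish time; keep every interval that doesn't clash with the previous kept one.
By end time: (0,1), (0,2), (2,3), (0,4), (8,9), (11,14), (11,16), (17,19), (20,21), (21,22), (19,23), (23,24).
Pick (0,1); next start ≥ 1 → (2,3); next start ≥ 3 → (8,9); next start ≥ 9 → (11,14); next start ≥ 14 → (17,19); next start ≥ 19 → (20,21); next start ≥ 21 → (21,22); next start ≥ 22 → (23,24).
Selected 8 classes.

8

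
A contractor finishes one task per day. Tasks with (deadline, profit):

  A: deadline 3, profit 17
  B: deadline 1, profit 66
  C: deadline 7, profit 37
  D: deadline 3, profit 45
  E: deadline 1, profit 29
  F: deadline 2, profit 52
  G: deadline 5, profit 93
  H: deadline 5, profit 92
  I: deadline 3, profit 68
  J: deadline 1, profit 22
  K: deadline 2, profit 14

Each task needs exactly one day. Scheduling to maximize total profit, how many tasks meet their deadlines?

Profit order: G=93 H=92 I=68 B=66 F=52 D=45 C=37 E=29 J=22 A=17 K=14
Assign: G→slot 5, H→slot 4, I→slot 3, B→slot 1, F→slot 2, D skipped, C→slot 7, E skipped, J skipped, A skipped, K skipped.
Slots: [1:B] [2:F] [3:I] [4:H] [5:G] [7:C]
6 of 11 scheduled.

6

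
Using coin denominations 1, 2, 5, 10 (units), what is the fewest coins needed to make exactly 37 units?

5

37 = 3×10 + 1×5 + 1×2
Total coins = 3 + 1 + 1 = 5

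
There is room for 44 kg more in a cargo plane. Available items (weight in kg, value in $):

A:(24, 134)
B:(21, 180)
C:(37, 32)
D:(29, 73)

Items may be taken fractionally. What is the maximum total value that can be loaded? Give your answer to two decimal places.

Ratios (sorted): B 8.57, A 5.58, D 2.52, C 0.86
take B (21 @ 180); take 23/24 of A → 128.42. Capacity used 44/44.
Total value = 308.42

308.42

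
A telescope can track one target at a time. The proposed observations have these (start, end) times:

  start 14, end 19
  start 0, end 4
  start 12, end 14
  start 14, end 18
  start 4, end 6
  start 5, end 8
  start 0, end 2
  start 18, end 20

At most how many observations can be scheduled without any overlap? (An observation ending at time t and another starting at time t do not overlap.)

5

Greedy by earliest finish: after sorting by end time, pick each interval compatible with the last pick.
Sorted by end: (0,2)  (0,4)  (4,6)  (5,8)  (12,14)  (14,18)  (14,19)  (18,20)
take (0,2); take (4,6); skip (5,8); take (12,14); take (14,18); skip (14,19); take (18,20).
Selected 5 observations.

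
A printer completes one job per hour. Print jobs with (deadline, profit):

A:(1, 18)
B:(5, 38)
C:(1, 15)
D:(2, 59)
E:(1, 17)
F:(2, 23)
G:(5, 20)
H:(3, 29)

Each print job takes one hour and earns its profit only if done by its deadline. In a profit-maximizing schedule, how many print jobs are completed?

5

By profit: D(d2,59), B(d5,38), H(d3,29), F(d2,23), G(d5,20), A(d1,18), E(d1,17), C(d1,15)
D→slot 2; B→slot 5; H→slot 3; F→slot 1; G→slot 4; A skipped; E skipped; C skipped.
5 of 8 scheduled.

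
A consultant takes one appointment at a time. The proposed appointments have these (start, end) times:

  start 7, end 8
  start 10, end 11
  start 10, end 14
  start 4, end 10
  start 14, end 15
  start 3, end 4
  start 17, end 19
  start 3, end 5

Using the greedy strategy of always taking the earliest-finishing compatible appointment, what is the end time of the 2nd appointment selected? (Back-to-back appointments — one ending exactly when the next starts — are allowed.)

8

By end time: (3,4), (3,5), (7,8), (4,10), (10,11), (10,14), (14,15), (17,19).
Pick (3,4); next start ≥ 4 → (7,8); next start ≥ 8 → (10,11); next start ≥ 11 → (14,15); next start ≥ 15 → (17,19).
Selected: (3,4) (7,8) (10,11) (14,15) (17,19)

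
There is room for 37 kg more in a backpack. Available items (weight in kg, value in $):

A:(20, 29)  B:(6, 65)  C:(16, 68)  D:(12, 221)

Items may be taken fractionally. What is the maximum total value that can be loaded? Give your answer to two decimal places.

358.35

Ratios (sorted): D 18.42, B 10.83, C 4.25, A 1.45
take D (12 @ 221); take B (6 @ 65); take C (16 @ 68); take 3/20 of A → 4.35. Capacity used 37/37.
Total value = 358.35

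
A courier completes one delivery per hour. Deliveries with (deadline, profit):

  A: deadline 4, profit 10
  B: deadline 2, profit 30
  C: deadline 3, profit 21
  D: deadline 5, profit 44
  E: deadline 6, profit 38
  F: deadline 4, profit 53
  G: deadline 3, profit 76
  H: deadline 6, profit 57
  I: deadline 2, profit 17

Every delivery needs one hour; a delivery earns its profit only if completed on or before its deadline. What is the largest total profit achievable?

Take jobs in profit order; each goes to the latest open slot no later than its deadline.
By profit: G(d3,76), H(d6,57), F(d4,53), D(d5,44), E(d6,38), B(d2,30), C(d3,21), I(d2,17), A(d4,10)
G→slot 3; H→slot 6; F→slot 4; D→slot 5; E→slot 2; B→slot 1; C skipped; I skipped; A skipped.
Profit = 30 + 38 + 76 + 53 + 44 + 57 = 298

298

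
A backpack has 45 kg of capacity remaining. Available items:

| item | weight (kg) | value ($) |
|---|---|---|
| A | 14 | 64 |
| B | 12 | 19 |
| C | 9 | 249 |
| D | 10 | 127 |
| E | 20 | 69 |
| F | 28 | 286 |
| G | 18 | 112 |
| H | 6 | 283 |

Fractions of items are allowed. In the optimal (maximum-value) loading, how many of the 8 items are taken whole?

Order: H (283/6=47.17) > C (249/9=27.67) > D (127/10=12.70) > F (286/28=10.21) > G (112/18=6.22) > A (64/14=4.57) > E (69/20=3.45) > B (19/12=1.58)
Fill: take H (6 @ 283) → take C (9 @ 249) → take D (10 @ 127) → take 20/28 of F → 204.29; 45/45 used.
3 item(s) taken whole; one partial (take 20/28 of F).

3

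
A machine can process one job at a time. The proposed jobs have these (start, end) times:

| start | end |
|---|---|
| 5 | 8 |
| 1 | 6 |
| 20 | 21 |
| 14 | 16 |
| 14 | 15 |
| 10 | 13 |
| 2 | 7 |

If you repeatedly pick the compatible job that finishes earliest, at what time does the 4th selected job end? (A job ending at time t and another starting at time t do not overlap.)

21

Sorted by end: (1,6)  (2,7)  (5,8)  (10,13)  (14,15)  (14,16)  (20,21)
take (1,6); skip (5,8); take (10,13); take (14,15); take (20,21).
Selected: (1,6) (10,13) (14,15) (20,21)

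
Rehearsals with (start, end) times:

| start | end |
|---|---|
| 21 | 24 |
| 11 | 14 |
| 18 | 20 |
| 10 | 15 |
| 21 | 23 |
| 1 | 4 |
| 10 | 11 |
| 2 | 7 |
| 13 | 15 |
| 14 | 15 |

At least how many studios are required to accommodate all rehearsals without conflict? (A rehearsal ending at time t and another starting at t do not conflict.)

starts: [1, 2, 10, 10, 11, 13, 14, 18, 21, 21]
ends:   [4, 7, 11, 14, 15, 15, 15, 20, 23, 24]
s1→1 s2→2 e4→1 e7→0 s10→1 s10→2 e11→1 s11→2 s13→3  — peak 3.

3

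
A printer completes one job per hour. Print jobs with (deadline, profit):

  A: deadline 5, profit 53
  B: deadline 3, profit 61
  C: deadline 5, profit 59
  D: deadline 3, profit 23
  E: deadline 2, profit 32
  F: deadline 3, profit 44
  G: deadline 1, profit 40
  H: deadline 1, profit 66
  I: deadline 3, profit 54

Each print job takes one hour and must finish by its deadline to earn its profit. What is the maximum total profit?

293

Take jobs in profit order; each goes to the latest open slot no later than its deadline.
By profit: H(d1,66), B(d3,61), C(d5,59), I(d3,54), A(d5,53), F(d3,44), G(d1,40), E(d2,32), D(d3,23)
H→slot 1; B→slot 3; C→slot 5; I→slot 2; A→slot 4; F skipped; G skipped; E skipped; D skipped.
Profit = 66 + 54 + 61 + 53 + 59 = 293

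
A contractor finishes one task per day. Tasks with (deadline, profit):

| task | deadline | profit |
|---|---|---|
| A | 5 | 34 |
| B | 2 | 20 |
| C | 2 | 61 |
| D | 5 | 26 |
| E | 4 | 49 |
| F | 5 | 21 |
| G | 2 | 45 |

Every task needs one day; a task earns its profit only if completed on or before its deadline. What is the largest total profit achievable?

Profit order: C=61 E=49 G=45 A=34 D=26 F=21 B=20
Assign: C→slot 2, E→slot 4, G→slot 1, A→slot 5, D→slot 3, F skipped, B skipped.
Slots: [1:G] [2:C] [3:D] [4:E] [5:A]
Profit = 45 + 61 + 26 + 49 + 34 = 215

215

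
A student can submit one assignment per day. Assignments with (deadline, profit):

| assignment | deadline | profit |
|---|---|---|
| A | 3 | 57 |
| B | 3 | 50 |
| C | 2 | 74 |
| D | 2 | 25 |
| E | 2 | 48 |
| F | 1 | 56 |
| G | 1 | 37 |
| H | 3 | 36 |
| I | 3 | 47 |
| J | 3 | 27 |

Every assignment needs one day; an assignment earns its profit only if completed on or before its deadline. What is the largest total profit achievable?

Take jobs in profit order; each goes to the latest open slot no later than its deadline.
By profit: C(d2,74), A(d3,57), F(d1,56), B(d3,50), E(d2,48), I(d3,47), G(d1,37), H(d3,36), J(d3,27), D(d2,25)
C→slot 2; A→slot 3; F→slot 1; B skipped; E skipped; I skipped; G skipped; H skipped; J skipped; D skipped.
Profit = 56 + 74 + 57 = 187

187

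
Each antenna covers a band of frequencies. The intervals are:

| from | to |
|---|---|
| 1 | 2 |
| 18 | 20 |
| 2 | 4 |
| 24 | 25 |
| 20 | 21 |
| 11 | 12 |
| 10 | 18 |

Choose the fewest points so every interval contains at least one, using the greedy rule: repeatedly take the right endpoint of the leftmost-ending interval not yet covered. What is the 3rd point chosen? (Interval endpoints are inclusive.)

Sorted: [1,2] [2,4] [11,12] [10,18] [18,20] [20,21] [24,25]
{[1,2],[2,4]} hit by 2; {[11,12],[10,18]} hit by 12; {[18,20],[20,21]} hit by 20; {[24,25]} hit by 25.
Points: 2, 12, 20, 25 (4 total).

20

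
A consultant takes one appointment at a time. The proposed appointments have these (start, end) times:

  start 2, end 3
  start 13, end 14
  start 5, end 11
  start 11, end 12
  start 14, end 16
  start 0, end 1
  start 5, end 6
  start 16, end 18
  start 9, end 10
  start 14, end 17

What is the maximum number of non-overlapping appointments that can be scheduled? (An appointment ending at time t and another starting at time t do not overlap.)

Order by finish time; keep every interval that doesn't clash with the previous kept one.
Sorted by end: (0,1)  (2,3)  (5,6)  (9,10)  (5,11)  (11,12)  (13,14)  (14,16)  (14,17)  (16,18)
take (0,1); take (2,3); take (5,6); take (9,10); take (11,12); take (13,14); take (14,16); take (16,18).
Selected 8 appointments.

8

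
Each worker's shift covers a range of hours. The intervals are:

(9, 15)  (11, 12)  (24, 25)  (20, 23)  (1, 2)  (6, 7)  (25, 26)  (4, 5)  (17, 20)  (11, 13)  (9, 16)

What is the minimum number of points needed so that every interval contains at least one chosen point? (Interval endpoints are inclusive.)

Sorted: [1,2] [4,5] [6,7] [11,12] [11,13] [9,15] [9,16] [17,20] [20,23] [24,25] [25,26]
{[1,2]} hit by 2; {[4,5]} hit by 5; {[6,7]} hit by 7; {[11,12],[11,13],[9,15],[9,16]} hit by 12; {[17,20],[20,23]} hit by 20; {[24,25],[25,26]} hit by 25.
Points: 2, 5, 7, 12, 20, 25 (6 total).

6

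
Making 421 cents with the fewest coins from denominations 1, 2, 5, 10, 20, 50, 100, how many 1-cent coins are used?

1

Use the largest denomination that fits, subtract, and repeat.
421 − 4×100→21 − 1×20→1 − 1×1→0
Count of 1: 1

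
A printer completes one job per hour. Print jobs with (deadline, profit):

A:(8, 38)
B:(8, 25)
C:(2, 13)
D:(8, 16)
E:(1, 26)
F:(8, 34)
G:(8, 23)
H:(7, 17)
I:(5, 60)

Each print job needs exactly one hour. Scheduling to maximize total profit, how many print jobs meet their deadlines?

8

Take jobs in profit order; each goes to the latest open slot no later than its deadline.
Profit order: I=60 A=38 F=34 E=26 B=25 G=23 H=17 D=16 C=13
Assign: I→slot 5, A→slot 8, F→slot 7, E→slot 1, B→slot 6, G→slot 4, H→slot 3, D→slot 2, C skipped.
Slots: [1:E] [2:D] [3:H] [4:G] [5:I] [6:B] [7:F] [8:A]
8 of 9 scheduled.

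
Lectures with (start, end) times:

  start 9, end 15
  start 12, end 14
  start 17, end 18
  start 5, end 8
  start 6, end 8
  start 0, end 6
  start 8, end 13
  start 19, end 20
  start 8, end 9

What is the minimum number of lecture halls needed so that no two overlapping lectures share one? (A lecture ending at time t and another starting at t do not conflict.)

3

Count concurrent intervals with a sweep; the peak is the room count.
starts: [0, 5, 6, 8, 8, 9, 12, 17, 19]
ends:   [6, 8, 8, 9, 13, 14, 15, 18, 20]
s0→1 s5→2 e6→1 s6→2 e8→1 e8→0 s8→1 s8→2 e9→1 s9→2 s12→3  — peak 3.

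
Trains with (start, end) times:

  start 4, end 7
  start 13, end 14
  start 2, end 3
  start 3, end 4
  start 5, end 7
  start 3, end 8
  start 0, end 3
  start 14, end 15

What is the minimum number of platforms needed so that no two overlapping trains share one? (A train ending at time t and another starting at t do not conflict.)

starts: [0, 2, 3, 3, 4, 5, 13, 14]
ends:   [3, 3, 4, 7, 7, 8, 14, 15]
s0→1 s2→2 e3→1 e3→0 s3→1 s3→2 e4→1 s4→2 s5→3  — peak 3.

3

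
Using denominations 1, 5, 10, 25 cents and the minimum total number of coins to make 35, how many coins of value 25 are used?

35 − 1×25→10 − 1×10→0
Count of 25: 1

1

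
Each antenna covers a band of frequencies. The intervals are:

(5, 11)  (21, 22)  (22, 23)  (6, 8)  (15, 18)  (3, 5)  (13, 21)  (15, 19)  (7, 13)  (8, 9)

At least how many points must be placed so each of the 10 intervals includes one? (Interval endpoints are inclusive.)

4

Process intervals by earliest right end; each time one isn't hit yet, stab at its right endpoint.
Sorted: [3,5] [6,8] [8,9] [5,11] [7,13] [15,18] [15,19] [13,21] [21,22] [22,23]
{[3,5]} hit by 5; {[6,8],[8,9],[5,11],[7,13]} hit by 8; {[15,18],[15,19],[13,21]} hit by 18; {[21,22],[22,23]} hit by 22.
Points: 5, 8, 18, 22 (4 total).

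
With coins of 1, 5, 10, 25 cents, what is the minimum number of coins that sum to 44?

Use the largest denomination that fits, subtract, and repeat.
44 = 1×25 + 1×10 + 1×5 + 4×1
Total coins = 1 + 1 + 1 + 4 = 7

7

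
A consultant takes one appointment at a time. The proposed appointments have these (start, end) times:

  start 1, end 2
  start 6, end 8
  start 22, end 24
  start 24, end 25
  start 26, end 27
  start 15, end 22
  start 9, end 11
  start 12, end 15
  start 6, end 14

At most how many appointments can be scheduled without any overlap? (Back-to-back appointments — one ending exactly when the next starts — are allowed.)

8

Order by finish time; keep every interval that doesn't clash with the previous kept one.
Sorted by end: (1,2)  (6,8)  (9,11)  (6,14)  (12,15)  (15,22)  (22,24)  (24,25)  (26,27)
take (1,2); take (6,8); take (9,11); take (12,15); take (15,22); take (22,24); take (24,25); take (26,27).
Selected 8 appointments.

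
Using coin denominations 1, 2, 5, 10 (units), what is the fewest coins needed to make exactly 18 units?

Greedy: take as many of the largest coin as possible, then repeat with the remainder.
18 = 1×10 + 1×5 + 1×2 + 1×1
Total coins = 1 + 1 + 1 + 1 = 4

4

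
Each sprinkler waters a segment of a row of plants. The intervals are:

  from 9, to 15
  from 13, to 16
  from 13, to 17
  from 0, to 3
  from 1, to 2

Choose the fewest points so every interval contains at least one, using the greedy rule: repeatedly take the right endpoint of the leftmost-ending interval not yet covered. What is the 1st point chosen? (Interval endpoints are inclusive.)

2

Process intervals by earliest right end; each time one isn't hit yet, stab at its right endpoint.
By right end: [1,2]  [0,3]  [9,15]  [13,16]  [13,17]
[1,2] uncovered → point at 2; [9,15] uncovered → point at 15.
Points: 2, 15 (2 total).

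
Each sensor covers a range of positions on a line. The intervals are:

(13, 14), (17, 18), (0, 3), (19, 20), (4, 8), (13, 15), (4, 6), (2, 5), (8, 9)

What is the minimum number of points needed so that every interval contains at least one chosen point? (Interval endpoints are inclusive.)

Process intervals by earliest right end; each time one isn't hit yet, stab at its right endpoint.
By right end: [0,3]  [2,5]  [4,6]  [4,8]  [8,9]  [13,14]  [13,15]  [17,18]  [19,20]
[0,3] uncovered → point at 3; [4,6] uncovered → point at 6; [8,9] uncovered → point at 9; [13,14] uncovered → point at 14; [17,18] uncovered → point at 18; [19,20] uncovered → point at 20.
Points: 3, 6, 9, 14, 18, 20 (6 total).

6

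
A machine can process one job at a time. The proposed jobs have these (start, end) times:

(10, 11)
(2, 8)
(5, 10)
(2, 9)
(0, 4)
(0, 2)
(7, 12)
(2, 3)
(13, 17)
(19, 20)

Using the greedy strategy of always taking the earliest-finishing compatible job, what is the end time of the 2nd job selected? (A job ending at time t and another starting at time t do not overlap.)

Sorted by end: (0,2)  (2,3)  (0,4)  (2,8)  (2,9)  (5,10)  (10,11)  (7,12)  (13,17)  (19,20)
take (0,2); take (2,3); skip (0,4); skip (2,9); take (5,10); take (10,11); take (13,17); take (19,20).
Selected: (0,2) (2,3) (5,10) (10,11) (13,17) (19,20)

3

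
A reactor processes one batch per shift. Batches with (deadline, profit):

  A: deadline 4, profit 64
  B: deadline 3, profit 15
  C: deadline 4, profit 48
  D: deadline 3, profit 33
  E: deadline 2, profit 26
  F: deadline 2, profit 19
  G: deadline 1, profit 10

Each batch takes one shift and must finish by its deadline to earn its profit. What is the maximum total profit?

171

Sort by profit descending; place each in the latest free slot ≤ its deadline.
Profit order: A=64 C=48 D=33 E=26 F=19 B=15 G=10
Assign: A→slot 4, C→slot 3, D→slot 2, E→slot 1, F skipped, B skipped, G skipped.
Slots: [1:E] [2:D] [3:C] [4:A]
Profit = 26 + 33 + 48 + 64 = 171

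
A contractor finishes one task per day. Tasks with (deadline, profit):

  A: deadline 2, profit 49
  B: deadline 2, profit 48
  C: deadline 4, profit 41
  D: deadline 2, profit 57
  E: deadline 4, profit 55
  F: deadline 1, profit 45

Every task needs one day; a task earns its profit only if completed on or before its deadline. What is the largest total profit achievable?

202

Sort by profit descending; place each in the latest free slot ≤ its deadline.
Profit order: D=57 E=55 A=49 B=48 F=45 C=41
Assign: D→slot 2, E→slot 4, A→slot 1, B skipped, F skipped, C→slot 3.
Slots: [1:A] [2:D] [3:C] [4:E]
Profit = 49 + 57 + 41 + 55 = 202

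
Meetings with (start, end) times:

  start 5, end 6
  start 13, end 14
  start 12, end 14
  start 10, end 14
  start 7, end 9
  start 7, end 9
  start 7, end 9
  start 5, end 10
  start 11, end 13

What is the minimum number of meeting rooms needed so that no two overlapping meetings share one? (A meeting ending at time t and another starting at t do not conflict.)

Count concurrent intervals with a sweep; the peak is the room count.
starts: [5, 5, 7, 7, 7, 10, 11, 12, 13]
ends:   [6, 9, 9, 9, 10, 13, 14, 14, 14]
s5→1 s5→2 e6→1 s7→2 s7→3 s7→4  — peak 4.

4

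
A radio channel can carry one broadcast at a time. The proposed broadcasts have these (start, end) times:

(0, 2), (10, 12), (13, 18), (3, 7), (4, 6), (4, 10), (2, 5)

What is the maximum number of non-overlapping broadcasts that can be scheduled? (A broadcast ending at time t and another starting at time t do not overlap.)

4

Sorted by end: (0,2)  (2,5)  (4,6)  (3,7)  (4,10)  (10,12)  (13,18)
take (0,2); take (2,5); skip (3,7); skip (4,10); take (10,12); take (13,18).
Selected 4 broadcasts.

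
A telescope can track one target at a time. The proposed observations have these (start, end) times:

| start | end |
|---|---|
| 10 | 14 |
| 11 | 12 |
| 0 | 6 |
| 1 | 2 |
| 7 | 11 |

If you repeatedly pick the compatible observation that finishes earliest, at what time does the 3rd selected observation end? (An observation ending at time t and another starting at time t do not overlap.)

12

Greedy by earliest finish: after sorting by end time, pick each interval compatible with the last pick.
Sorted by end: (1,2)  (0,6)  (7,11)  (11,12)  (10,14)
take (1,2); skip (0,6); take (7,11); take (11,12).
Selected: (1,2) (7,11) (11,12)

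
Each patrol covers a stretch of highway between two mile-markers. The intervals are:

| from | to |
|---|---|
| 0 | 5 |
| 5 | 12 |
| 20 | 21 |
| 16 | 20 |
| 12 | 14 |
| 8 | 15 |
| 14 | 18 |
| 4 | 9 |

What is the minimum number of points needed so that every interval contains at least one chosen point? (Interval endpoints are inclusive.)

Sorted: [0,5] [4,9] [5,12] [12,14] [8,15] [14,18] [16,20] [20,21]
{[0,5],[4,9],[5,12]} hit by 5; {[12,14],[8,15],[14,18]} hit by 14; {[16,20],[20,21]} hit by 20.
Points: 5, 14, 20 (3 total).

3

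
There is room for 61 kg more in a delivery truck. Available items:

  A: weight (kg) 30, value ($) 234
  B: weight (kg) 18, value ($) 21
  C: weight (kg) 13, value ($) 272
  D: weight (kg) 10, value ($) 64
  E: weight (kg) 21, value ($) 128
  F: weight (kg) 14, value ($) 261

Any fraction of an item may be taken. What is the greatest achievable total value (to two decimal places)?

Greedy by value/weight ratio, highest first.
Ratios (sorted): C 20.92, F 18.64, A 7.80, D 6.40, E 6.10, B 1.17
take C (13 @ 272); take F (14 @ 261); take A (30 @ 234); take 4/10 of D → 25.60. Capacity used 61/61.
Total value = 792.60

792.60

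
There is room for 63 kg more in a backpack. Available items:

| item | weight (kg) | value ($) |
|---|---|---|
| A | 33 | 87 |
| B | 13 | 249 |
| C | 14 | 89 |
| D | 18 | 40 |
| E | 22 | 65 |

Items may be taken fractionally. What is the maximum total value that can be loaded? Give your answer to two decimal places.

439.91

Greedy by value/weight ratio, highest first.
Ratios (sorted): B 19.15, C 6.36, E 2.95, A 2.64, D 2.22
take B (13 @ 249); take C (14 @ 89); take E (22 @ 65); take 14/33 of A → 36.91. Capacity used 63/63.
Total value = 439.91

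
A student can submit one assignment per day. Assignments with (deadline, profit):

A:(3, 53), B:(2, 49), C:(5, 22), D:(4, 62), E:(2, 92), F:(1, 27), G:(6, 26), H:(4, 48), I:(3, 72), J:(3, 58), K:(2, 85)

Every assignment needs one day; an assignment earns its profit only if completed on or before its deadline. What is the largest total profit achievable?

By profit: E(d2,92), K(d2,85), I(d3,72), D(d4,62), J(d3,58), A(d3,53), B(d2,49), H(d4,48), F(d1,27), G(d6,26), C(d5,22)
E→slot 2; K→slot 1; I→slot 3; D→slot 4; J skipped; A skipped; B skipped; H skipped; F skipped; G→slot 6; C→slot 5.
Profit = 85 + 92 + 72 + 62 + 22 + 26 = 359

359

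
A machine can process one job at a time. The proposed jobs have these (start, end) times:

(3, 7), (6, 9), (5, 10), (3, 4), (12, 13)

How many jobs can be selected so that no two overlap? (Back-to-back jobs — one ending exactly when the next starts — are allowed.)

By end time: (3,4), (3,7), (6,9), (5,10), (12,13).
Pick (3,4); next start ≥ 4 → (6,9); next start ≥ 9 → (12,13).
Selected 3 jobs.

3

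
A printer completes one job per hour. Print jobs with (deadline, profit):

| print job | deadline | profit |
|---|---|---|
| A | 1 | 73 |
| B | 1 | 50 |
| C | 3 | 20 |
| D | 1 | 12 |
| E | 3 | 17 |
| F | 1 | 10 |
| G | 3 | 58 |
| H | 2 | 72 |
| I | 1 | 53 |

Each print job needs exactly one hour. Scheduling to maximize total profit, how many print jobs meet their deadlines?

3

Take jobs in profit order; each goes to the latest open slot no later than its deadline.
Profit order: A=73 H=72 G=58 I=53 B=50 C=20 E=17 D=12 F=10
Assign: A→slot 1, H→slot 2, G→slot 3, I skipped, B skipped, C skipped, E skipped, D skipped, F skipped.
Slots: [1:A] [2:H] [3:G]
3 of 9 scheduled.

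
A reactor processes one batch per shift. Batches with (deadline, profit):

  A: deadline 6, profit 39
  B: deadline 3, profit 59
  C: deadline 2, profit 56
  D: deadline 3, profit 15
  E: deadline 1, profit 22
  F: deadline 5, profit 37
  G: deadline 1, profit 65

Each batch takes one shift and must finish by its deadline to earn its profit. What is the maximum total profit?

256

By profit: G(d1,65), B(d3,59), C(d2,56), A(d6,39), F(d5,37), E(d1,22), D(d3,15)
G→slot 1; B→slot 3; C→slot 2; A→slot 6; F→slot 5; E skipped; D skipped.
Profit = 65 + 56 + 59 + 37 + 39 = 256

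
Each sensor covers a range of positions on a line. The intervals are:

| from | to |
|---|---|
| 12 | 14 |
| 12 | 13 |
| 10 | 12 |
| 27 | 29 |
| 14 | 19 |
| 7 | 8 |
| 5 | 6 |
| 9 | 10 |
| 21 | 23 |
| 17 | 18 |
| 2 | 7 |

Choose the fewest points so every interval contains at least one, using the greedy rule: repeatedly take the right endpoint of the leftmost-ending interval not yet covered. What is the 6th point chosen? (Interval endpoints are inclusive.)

23

Sort by right endpoint; whenever an interval is uncovered, place a point at its right end.
By right end: [5,6]  [2,7]  [7,8]  [9,10]  [10,12]  [12,13]  [12,14]  [17,18]  [14,19]  [21,23]  [27,29]
[5,6] uncovered → point at 6; [7,8] uncovered → point at 8; [9,10] uncovered → point at 10; [12,13] uncovered → point at 13; [17,18] uncovered → point at 18; [21,23] uncovered → point at 23; [27,29] uncovered → point at 29.
Points: 6, 8, 10, 13, 18, 23, 29 (7 total).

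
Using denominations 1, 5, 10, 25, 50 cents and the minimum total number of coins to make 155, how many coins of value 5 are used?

1

155 = 3×50 + 1×5
Count of 5: 1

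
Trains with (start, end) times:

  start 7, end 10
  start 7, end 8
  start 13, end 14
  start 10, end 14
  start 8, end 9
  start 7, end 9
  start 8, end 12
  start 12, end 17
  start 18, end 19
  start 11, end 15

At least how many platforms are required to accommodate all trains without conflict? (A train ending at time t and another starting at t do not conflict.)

4

Count concurrent intervals with a sweep; the peak is the room count.
starts: [7, 7, 7, 8, 8, 10, 11, 12, 13, 18]
ends:   [8, 9, 9, 10, 12, 14, 14, 15, 17, 19]
s7→1 s7→2 s7→3 e8→2 s8→3 s8→4  — peak 4.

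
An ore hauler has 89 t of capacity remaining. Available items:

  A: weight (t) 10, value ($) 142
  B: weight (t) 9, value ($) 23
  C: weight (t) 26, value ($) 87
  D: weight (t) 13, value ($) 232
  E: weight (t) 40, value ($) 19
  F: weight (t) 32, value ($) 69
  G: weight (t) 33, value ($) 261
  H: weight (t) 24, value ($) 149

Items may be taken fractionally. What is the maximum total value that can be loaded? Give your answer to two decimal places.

Sort by value per unit weight and fill in that order.
Order: D (232/13=17.85) > A (142/10=14.20) > G (261/33=7.91) > H (149/24=6.21) > C (87/26=3.35) > B (23/9=2.56) > F (69/32=2.16) > E (19/40=0.47)
Fill: take D (13 @ 232) → take A (10 @ 142) → take G (33 @ 261) → take H (24 @ 149) → take 9/26 of C → 30.12; 89/89 used.
Total value = 814.12

814.12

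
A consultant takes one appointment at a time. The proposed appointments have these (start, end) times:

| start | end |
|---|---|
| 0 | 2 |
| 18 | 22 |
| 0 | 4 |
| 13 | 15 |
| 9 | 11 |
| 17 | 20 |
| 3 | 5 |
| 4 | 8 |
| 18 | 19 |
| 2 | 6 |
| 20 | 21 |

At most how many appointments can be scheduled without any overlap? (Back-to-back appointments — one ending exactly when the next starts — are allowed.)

By end time: (0,2), (0,4), (3,5), (2,6), (4,8), (9,11), (13,15), (18,19), (17,20), (20,21), (18,22).
Pick (0,2); next start ≥ 2 → (3,5); next start ≥ 5 → (9,11); next start ≥ 11 → (13,15); next start ≥ 15 → (18,19); next start ≥ 19 → (20,21).
Selected 6 appointments.

6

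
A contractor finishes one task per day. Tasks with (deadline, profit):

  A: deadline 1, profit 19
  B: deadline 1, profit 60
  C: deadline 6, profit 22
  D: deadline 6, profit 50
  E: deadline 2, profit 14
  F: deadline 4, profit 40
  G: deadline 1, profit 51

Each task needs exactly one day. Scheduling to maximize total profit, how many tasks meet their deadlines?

5

Take jobs in profit order; each goes to the latest open slot no later than its deadline.
Profit order: B=60 G=51 D=50 F=40 C=22 A=19 E=14
Assign: B→slot 1, G skipped, D→slot 6, F→slot 4, C→slot 5, A skipped, E→slot 2.
Slots: [1:B] [2:E] [4:F] [5:C] [6:D]
5 of 7 scheduled.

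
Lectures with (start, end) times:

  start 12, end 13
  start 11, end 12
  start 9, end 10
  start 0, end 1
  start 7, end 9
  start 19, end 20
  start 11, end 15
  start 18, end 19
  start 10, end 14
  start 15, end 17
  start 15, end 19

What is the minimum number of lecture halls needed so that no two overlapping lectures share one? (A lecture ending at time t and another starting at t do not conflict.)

3

Events (time:±→running): 0:+→1 1:-→0 7:+→1 9:-→0 9:+→1 10:-→0 10:+→1 11:+→2 11:+→3 … peak 3.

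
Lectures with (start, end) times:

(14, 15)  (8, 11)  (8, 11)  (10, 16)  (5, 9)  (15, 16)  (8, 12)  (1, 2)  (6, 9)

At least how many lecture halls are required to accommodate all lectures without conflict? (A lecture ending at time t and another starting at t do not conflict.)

5

The answer is the maximum number of intervals overlapping at any instant.
starts: [1, 5, 6, 8, 8, 8, 10, 14, 15]
ends:   [2, 9, 9, 11, 11, 12, 15, 16, 16]
s1→1 e2→0 s5→1 s6→2 s8→3 s8→4 s8→5  — peak 5.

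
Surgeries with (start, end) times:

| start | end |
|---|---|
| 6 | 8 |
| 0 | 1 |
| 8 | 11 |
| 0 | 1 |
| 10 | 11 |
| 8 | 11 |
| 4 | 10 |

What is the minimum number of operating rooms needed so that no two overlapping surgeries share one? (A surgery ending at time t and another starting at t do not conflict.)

starts: [0, 0, 4, 6, 8, 8, 10]
ends:   [1, 1, 8, 10, 11, 11, 11]
s0→1 s0→2 e1→1 e1→0 s4→1 s6→2 e8→1 s8→2 s8→3  — peak 3.

3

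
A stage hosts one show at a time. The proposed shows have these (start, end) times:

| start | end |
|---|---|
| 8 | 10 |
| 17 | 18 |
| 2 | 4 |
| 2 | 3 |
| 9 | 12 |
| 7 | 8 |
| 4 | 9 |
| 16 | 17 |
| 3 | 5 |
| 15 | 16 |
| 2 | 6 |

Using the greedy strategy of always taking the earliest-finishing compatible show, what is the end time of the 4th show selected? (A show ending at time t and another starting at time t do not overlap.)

10

Greedy by earliest finish: after sorting by end time, pick each interval compatible with the last pick.
By end time: (2,3), (2,4), (3,5), (2,6), (7,8), (4,9), (8,10), (9,12), (15,16), (16,17), (17,18).
Pick (2,3); next start ≥ 3 → (3,5); next start ≥ 5 → (7,8); next start ≥ 8 → (8,10); next start ≥ 10 → (15,16); next start ≥ 16 → (16,17); next start ≥ 17 → (17,18).
Selected: (2,3) (3,5) (7,8) (8,10) (15,16) (16,17) (17,18)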